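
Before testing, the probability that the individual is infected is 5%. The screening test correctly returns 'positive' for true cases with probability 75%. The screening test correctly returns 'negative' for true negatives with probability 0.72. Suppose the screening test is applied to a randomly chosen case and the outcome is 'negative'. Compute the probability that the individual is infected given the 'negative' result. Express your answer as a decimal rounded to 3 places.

Let H be the event that the individual is infected. P(H) = 0.05, so P(¬H) = 0.95. With E the 'negative' result, P(E|H) = 0.25 and P(E|¬H) = 0.72.
P(E) = 0.25·0.05 + 0.72·0.95 = 0.012500 + 0.68400 = 0.69650.
By Bayes' theorem, P(H|E) = 0.012500 / 0.69650 = 0.018.

P(H | E) ≈ 0.018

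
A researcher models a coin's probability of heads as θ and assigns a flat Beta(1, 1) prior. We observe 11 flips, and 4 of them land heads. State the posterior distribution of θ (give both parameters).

Posterior: Beta(5, 8)

The binomial likelihood is conjugate to the Beta prior: with 4 successes and 7 failures, the posterior is Beta(1+4, 1+7) = Beta(5, 8).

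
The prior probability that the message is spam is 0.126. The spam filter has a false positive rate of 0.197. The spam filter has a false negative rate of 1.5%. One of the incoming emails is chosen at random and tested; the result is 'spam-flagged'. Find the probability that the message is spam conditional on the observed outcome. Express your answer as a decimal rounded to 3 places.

P(H | E) ≈ 0.419

Write H for 'the message is spam'. Prior odds H:¬H = 0.126/0.874 = 0.14416. For the 'spam-flagged' outcome, the likelihood ratio is 0.985/0.197 = 5.0000.
Posterior odds = 0.14416 × 5.0000 = 0.72082, so P(H|E) = 0.72082/(1+0.72082) = 0.419.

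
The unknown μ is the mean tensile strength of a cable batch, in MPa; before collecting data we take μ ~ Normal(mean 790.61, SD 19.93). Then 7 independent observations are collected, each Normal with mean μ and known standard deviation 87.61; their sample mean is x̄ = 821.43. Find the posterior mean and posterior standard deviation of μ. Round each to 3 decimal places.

Posterior mean ≈ 798.806; posterior SD ≈ 17.076

With known σ, the Normal prior is conjugate. Weight on the data is w = (n/σ²)/(n/σ² + 1/τ₀²) = 0.00091199/(0.00091199+0.00251759) = 0.26592.
Posterior mean = w·x̄ + (1−w)·μ₀ = 0.26592·821.43 + 0.73408·790.61 = 798.806. Posterior variance = 1/(0.00091199+0.00251759) = 291.581, so SD = 17.076.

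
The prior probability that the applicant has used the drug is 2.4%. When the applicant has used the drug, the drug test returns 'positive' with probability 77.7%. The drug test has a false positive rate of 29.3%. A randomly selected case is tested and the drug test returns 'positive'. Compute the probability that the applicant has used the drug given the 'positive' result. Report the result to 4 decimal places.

P(H | E) ≈ 0.0612

Let H be the event that the applicant has used the drug. P(H) = 0.024, so P(¬H) = 0.976. With E the 'positive' result, P(E|H) = 0.777 and P(E|¬H) = 0.293.
P(E) = 0.777·0.024 + 0.293·0.976 = 0.018648 + 0.28597 = 0.30462.
By Bayes' theorem, P(H|E) = 0.018648 / 0.30462 = 0.0612.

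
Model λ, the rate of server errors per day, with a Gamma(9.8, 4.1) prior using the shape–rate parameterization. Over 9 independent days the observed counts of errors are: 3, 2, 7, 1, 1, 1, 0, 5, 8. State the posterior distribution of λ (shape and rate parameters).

Posterior: Gamma(shape=37.8, rate=13.1)

Total count ∑xᵢ = 28 over n = 9 days.
Gamma is conjugate to the Poisson likelihood: posterior is Gamma(shape = 9.8+28 = 37.8, rate = 4.1+9 = 13.1).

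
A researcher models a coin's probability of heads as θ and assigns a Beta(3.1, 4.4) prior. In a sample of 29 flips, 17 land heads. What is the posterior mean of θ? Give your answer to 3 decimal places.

Posterior mean ≈ 0.551

The binomial likelihood is conjugate to the Beta prior: with 17 successes and 12 failures, the posterior is Beta(3.1+17, 4.4+12) = Beta(20.1, 16.4).
E[θ | data] = 20.1/(20.1+16.4) = 0.551.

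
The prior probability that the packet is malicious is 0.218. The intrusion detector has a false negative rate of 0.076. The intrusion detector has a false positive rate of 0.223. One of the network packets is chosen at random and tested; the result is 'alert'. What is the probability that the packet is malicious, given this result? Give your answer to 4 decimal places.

P(H | E) ≈ 0.5360

Write H for 'the packet is malicious'. Prior odds H:¬H = 0.218/0.782 = 0.27877. For the 'alert' outcome, the likelihood ratio is 0.924/0.223 = 4.1435.
Posterior odds = 0.27877 × 4.1435 = 1.1551, so P(H|E) = 1.1551/(1+1.1551) = 0.5360.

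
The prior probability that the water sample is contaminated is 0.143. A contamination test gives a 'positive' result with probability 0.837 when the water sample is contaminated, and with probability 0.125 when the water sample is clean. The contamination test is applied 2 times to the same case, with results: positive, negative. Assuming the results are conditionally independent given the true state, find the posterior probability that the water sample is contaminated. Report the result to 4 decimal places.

Let H be the event that the water sample is contaminated; start with P(H) = 0.143. P('positive'|H) = 0.837, P('positive'|¬H) = 0.125.
Update on result 1 ('positive'): P(H) ← 0.837·0.1430 / (0.837·0.1430 + 0.125·0.8570) = 0.11969/0.22682 = 0.5277.
Update on result 2 ('negative'): P(H) ← 0.163·0.5277 / (0.163·0.5277 + 0.875·0.4723) = 0.086015/0.49928 = 0.1723.

Posterior P(H) ≈ 0.1723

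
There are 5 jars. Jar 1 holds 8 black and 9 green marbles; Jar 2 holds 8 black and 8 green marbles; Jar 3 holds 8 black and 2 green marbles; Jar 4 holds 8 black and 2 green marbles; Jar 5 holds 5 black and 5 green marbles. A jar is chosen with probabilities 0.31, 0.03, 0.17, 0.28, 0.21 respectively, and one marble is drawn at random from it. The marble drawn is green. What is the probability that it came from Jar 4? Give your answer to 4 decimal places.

P(green|Jar 1) = 0.5294; P(green|Jar 2) = 0.5; P(green|Jar 3) = 0.2; P(green|Jar 4) = 0.2; P(green|Jar 5) = 0.5.
Prior × likelihood for each source: 0.31·0.5294=0.1641, 0.03·0.5=0.01500, 0.17·0.2=0.03400, 0.28·0.2=0.05600, 0.21·0.5=0.1050. Summing gives P(green) = 0.37412.
P(Jar 4 | green) = 0.05600 / 0.37412 = 0.1497.

Posterior probability ≈ 0.1497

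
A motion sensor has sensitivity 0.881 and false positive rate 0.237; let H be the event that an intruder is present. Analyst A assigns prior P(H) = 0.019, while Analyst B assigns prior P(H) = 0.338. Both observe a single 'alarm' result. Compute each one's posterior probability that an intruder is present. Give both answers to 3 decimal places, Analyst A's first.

P('+'|H) = 0.881, P('+'|¬H) = 0.237.
Analyst A: numerator 0.881·0.019 = 0.016739; evidence = 0.016739+0.237·0.981 = 0.24924; posterior = 0.067.
Analyst B: numerator 0.881·0.338 = 0.29778; evidence = 0.29778+0.237·0.662 = 0.45467; posterior = 0.655.

Analyst A: 0.067; Analyst B: 0.655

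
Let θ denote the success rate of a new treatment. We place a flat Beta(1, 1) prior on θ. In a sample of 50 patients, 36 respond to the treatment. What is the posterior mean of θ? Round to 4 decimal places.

Observing 36 successes and 14 failures updates Beta(1, 1) by adding the success and failure counts to the two shape parameters: α = 1+36 = 37, β = 1+14 = 15.
E[θ | data] = 37/(37+15) = 0.7115.

Posterior mean ≈ 0.7115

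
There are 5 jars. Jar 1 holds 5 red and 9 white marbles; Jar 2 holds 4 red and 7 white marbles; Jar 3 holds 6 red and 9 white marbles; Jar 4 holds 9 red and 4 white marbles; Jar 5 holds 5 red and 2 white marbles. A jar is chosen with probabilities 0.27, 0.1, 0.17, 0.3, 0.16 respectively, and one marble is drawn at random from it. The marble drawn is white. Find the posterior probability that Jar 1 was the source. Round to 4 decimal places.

Posterior probability ≈ 0.3637

P(white|Jar 1) = 0.6429; P(white|Jar 2) = 0.6364; P(white|Jar 3) = 0.6; P(white|Jar 4) = 0.3077; P(white|Jar 5) = 0.2857.
Prior × likelihood for each source: 0.27·0.6429=0.1736, 0.1·0.6364=0.06364, 0.17·0.6=0.1020, 0.3·0.3077=0.09231, 0.16·0.2857=0.04571. Summing gives P(white) = 0.47723.
P(Jar 1 | white) = 0.1736 / 0.47723 = 0.3637.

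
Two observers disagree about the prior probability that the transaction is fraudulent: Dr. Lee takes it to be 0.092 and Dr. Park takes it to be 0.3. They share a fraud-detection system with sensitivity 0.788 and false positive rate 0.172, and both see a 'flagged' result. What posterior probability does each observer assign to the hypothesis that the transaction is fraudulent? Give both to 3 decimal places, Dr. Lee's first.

Dr. Lee: 0.317; Dr. Park: 0.663

P('+'|H) = 0.788, P('+'|¬H) = 0.172.
Dr. Lee: numerator 0.788·0.092 = 0.072496; evidence = 0.072496+0.172·0.908 = 0.22867; posterior = 0.317.
Dr. Park: numerator 0.788·0.3 = 0.23640; evidence = 0.23640+0.172·0.7 = 0.35680; posterior = 0.663.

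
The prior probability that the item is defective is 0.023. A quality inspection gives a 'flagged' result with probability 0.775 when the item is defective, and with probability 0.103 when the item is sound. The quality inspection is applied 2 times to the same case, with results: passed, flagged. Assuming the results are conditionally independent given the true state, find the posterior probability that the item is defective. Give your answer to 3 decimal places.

Let H be the event that the item is defective; start with P(H) = 0.023. P('flagged'|H) = 0.775, P('flagged'|¬H) = 0.103.
Update on result 1 ('passed'): P(H) ← 0.225·0.0230 / (0.225·0.0230 + 0.897·0.9770) = 0.0051750/0.88154 = 0.0059.
Update on result 2 ('flagged'): P(H) ← 0.775·0.0059 / (0.775·0.0059 + 0.103·0.9941) = 0.0045495/0.10694 = 0.0425.

Posterior P(H) ≈ 0.043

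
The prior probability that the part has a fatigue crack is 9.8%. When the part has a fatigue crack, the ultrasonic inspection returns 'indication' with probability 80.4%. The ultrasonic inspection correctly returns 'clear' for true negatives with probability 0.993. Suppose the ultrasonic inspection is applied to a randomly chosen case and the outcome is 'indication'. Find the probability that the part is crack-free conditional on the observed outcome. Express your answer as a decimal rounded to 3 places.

P(¬H | E) ≈ 0.074

Let H be the event that the part has a fatigue crack. P(H) = 0.098, so P(¬H) = 0.902. With E the 'indication' result, P(E|H) = 0.804 and P(E|¬H) = 0.007.
P(E) = 0.804·0.098 + 0.007·0.902 = 0.078792 + 0.0063140 = 0.085106.
By Bayes' theorem, P(H|E) = 0.078792 / 0.085106 = 0.926. Hence P(¬H|E) = 1 − 0.926 = 0.074.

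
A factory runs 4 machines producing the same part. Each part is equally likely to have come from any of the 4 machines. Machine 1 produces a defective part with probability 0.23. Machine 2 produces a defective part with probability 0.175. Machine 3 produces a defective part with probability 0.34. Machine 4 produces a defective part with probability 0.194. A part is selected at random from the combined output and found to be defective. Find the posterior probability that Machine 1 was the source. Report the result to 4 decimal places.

P(defective|M1) = 0.23; P(defective|M2) = 0.175; P(defective|M3) = 0.34; P(defective|M4) = 0.194.
Prior × likelihood for each source: 0.25·0.23=0.05750, 0.25·0.175=0.04375, 0.25·0.34=0.08500, 0.25·0.194=0.04850. Summing gives P(defective) = 0.23475.
P(Machine 1 | defective) = 0.05750 / 0.23475 = 0.2449.

Posterior probability ≈ 0.2449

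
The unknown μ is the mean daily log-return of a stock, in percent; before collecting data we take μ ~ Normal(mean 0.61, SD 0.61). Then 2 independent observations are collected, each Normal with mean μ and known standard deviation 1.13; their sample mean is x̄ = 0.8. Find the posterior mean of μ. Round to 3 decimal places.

Posterior mean ≈ 0.680

Prior precision 1/τ₀² = 1/0.61² = 2.68745; data precision n/σ² = 2/1.13² = 1.56629.
Posterior precision = 2.68745 + 1.56629 = 4.25374.
Posterior mean = (2.68745·0.61 + 1.56629·0.8) / 4.25374 = 0.680.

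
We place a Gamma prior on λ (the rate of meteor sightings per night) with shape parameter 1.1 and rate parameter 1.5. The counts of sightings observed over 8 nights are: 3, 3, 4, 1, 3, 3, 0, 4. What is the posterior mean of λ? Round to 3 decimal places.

The Poisson likelihood adds the total count to the shape and the number of exposure periods to the rate. Here ∑xᵢ = 21 and n = 8, so shape 1.1→22.1 and rate 1.5→9.5.
E[λ | data] = 22.1/9.5 = 2.326.

Posterior mean ≈ 2.326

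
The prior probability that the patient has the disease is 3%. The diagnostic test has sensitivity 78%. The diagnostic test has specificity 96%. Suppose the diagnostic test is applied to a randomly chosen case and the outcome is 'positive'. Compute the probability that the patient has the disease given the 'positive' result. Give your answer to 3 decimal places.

P(H | E) ≈ 0.376

Let H be the event that the patient has the disease. P(H) = 0.03, so P(¬H) = 0.97. With E the 'positive' result, P(E|H) = 0.78 and P(E|¬H) = 0.04.
P(E) = 0.78·0.03 + 0.04·0.97 = 0.023400 + 0.038800 = 0.062200.
By Bayes' theorem, P(H|E) = 0.023400 / 0.062200 = 0.376.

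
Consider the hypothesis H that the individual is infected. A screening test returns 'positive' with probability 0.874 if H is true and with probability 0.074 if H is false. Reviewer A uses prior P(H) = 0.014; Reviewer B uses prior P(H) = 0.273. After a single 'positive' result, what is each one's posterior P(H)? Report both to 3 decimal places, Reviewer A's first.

The likelihood ratio for a 'positive' result is 0.874/0.074 = 11.811.
Reviewer A: prior odds 0.014/0.986 = 0.014199; posterior odds 0.16770; posterior probability 0.144.
Reviewer B: prior odds 0.273/0.727 = 0.37552; posterior odds 4.4351; posterior probability 0.816.

Reviewer A: 0.144; Reviewer B: 0.816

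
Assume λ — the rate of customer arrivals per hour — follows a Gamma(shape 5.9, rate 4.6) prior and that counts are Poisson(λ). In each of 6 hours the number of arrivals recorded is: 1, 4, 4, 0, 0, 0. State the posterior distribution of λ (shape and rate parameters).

Total count ∑xᵢ = 9 over n = 6 hours.
Gamma is conjugate to the Poisson likelihood: posterior is Gamma(shape = 5.9+9 = 14.9, rate = 4.6+6 = 10.6).

Posterior: Gamma(shape=14.9, rate=10.6)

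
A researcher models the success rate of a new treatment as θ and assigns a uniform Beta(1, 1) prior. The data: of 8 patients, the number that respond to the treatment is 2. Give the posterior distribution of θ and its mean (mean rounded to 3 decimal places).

Posterior: Beta(3, 7); mean ≈ 0.300

The binomial likelihood is conjugate to the Beta prior: with 2 successes and 6 failures, the posterior is Beta(1+2, 1+6) = Beta(3, 7).
Posterior mean = α/(α+β) = 3/10 = 0.300.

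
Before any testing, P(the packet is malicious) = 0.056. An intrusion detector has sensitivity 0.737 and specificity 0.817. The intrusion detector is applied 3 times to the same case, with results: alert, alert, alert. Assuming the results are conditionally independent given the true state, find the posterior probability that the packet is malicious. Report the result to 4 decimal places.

Posterior P(H) ≈ 0.7949

Let H be the event that the packet is malicious; start with P(H) = 0.056. P('alert'|H) = 0.737, P('alert'|¬H) = 0.183.
Update on result 1 ('alert'): P(H) ← 0.737·0.0560 / (0.737·0.0560 + 0.183·0.9440) = 0.041272/0.21402 = 0.1928.
Update on result 2 ('alert'): P(H) ← 0.737·0.1928 / (0.737·0.1928 + 0.183·0.8072) = 0.14212/0.28983 = 0.4904.
Update on result 3 ('alert'): P(H) ← 0.737·0.4904 / (0.737·0.4904 + 0.183·0.5096) = 0.36139/0.45466 = 0.7949.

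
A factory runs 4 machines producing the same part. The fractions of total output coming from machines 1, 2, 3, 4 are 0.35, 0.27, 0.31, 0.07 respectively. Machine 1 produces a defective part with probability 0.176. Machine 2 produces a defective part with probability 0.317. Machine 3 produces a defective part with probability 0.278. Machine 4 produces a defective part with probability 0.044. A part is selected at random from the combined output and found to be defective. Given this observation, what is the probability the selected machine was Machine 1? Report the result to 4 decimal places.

Posterior probability ≈ 0.2605

P(defective|M1) = 0.176; P(defective|M2) = 0.317; P(defective|M3) = 0.278; P(defective|M4) = 0.044.
Prior × likelihood for each source: 0.35·0.176=0.06160, 0.27·0.317=0.08559, 0.31·0.278=0.08618, 0.07·0.044=0.003080. Summing gives P(defective) = 0.23645.
P(Machine 1 | defective) = 0.06160 / 0.23645 = 0.2605.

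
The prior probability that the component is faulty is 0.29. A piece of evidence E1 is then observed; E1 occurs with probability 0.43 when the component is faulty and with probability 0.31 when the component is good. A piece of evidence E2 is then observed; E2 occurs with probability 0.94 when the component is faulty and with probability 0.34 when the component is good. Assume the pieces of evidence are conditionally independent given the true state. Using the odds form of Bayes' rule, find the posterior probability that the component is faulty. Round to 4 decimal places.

Posterior probability ≈ 0.6103

Prior odds = 0.29/(1−0.29) = 0.40845. In log-odds, ln(0.40845) = -0.89538.
Add log likelihood ratios: ln(1.3871) + ln(2.7647) = 1.3441.
Posterior log-odds = 0.44876, so posterior odds = exp(0.44876) = 1.5664. Converting, P(H|E) = 1.5664/2.5664 = 0.6103.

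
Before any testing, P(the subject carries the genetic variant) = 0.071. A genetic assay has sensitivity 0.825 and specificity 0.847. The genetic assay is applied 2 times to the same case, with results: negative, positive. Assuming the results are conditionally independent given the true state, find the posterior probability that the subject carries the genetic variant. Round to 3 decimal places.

Let H be the event that the subject carries the genetic variant; start with P(H) = 0.071. P('positive'|H) = 0.825, P('positive'|¬H) = 0.153.
Update on result 1 ('negative'): P(H) ← 0.175·0.0710 / (0.175·0.0710 + 0.847·0.9290) = 0.012425/0.79929 = 0.0155.
Update on result 2 ('positive'): P(H) ← 0.825·0.0155 / (0.825·0.0155 + 0.153·0.9845) = 0.012825/0.16345 = 0.0785.

Posterior P(H) ≈ 0.078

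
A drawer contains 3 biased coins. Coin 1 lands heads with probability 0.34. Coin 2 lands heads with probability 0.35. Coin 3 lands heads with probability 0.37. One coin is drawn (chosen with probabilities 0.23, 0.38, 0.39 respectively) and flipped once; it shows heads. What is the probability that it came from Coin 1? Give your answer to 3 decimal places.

Posterior probability ≈ 0.220

P(heads|C1) = 0.34; P(heads|C2) = 0.35; P(heads|C3) = 0.37.
Prior × likelihood for each source: 0.23·0.34=0.07820, 0.38·0.35=0.1330, 0.39·0.37=0.1443. Summing gives P(heads) = 0.35550.
P(Coin 1 | heads) = 0.07820 / 0.35550 = 0.220.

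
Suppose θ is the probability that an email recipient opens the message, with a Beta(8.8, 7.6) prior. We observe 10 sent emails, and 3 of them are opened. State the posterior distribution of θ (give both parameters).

Observing 3 successes and 7 failures updates Beta(8.8, 7.6) by adding the success and failure counts to the two shape parameters: α = 8.8+3 = 11.8, β = 7.6+7 = 14.6.

Posterior: Beta(11.8, 14.6)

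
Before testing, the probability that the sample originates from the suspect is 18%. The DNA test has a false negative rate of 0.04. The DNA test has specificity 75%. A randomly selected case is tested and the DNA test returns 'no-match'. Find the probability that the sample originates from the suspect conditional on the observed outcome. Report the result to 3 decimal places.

P(H | E) ≈ 0.012

Write H for 'the sample originates from the suspect'. Prior odds H:¬H = 0.18/0.82 = 0.21951. For the 'no-match' outcome, the likelihood ratio is 0.04/0.75 = 0.053333.
Posterior odds = 0.21951 × 0.053333 = 0.011707, so P(H|E) = 0.011707/(1+0.011707) = 0.012.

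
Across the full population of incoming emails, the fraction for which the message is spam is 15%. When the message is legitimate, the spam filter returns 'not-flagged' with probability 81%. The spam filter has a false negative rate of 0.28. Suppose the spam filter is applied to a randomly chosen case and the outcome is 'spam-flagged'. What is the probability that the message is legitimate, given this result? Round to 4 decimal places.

Let H be the event that the message is spam. P(H) = 0.15, so P(¬H) = 0.85. With E the 'spam-flagged' result, P(E|H) = 0.72 and P(E|¬H) = 0.19.
P(E) = 0.72·0.15 + 0.19·0.85 = 0.10800 + 0.16150 = 0.26950.
By Bayes' theorem, P(H|E) = 0.10800 / 0.26950 = 0.4007. Hence P(¬H|E) = 1 − 0.4007 = 0.5993.

P(¬H | E) ≈ 0.5993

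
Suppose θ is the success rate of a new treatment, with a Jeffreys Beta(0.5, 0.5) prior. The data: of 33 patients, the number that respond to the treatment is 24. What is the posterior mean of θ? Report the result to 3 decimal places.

Posterior mean ≈ 0.721

The binomial likelihood is conjugate to the Beta prior: with 24 successes and 9 failures, the posterior is Beta(0.5+24, 0.5+9) = Beta(24.5, 9.5).
E[θ | data] = 24.5/(24.5+9.5) = 0.721.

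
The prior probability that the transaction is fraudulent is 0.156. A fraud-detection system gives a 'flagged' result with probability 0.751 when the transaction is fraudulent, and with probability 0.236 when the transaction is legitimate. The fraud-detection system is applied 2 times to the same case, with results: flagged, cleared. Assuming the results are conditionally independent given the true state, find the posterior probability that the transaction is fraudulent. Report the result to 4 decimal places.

Let H be the event that the transaction is fraudulent; start with P(H) = 0.156. P('flagged'|H) = 0.751, P('flagged'|¬H) = 0.236.
Update on result 1 ('flagged'): P(H) ← 0.751·0.1560 / (0.751·0.1560 + 0.236·0.8440) = 0.11716/0.31634 = 0.3703.
Update on result 2 ('cleared'): P(H) ← 0.249·0.3703 / (0.249·0.3703 + 0.764·0.6297) = 0.092217/0.57327 = 0.1609.

Posterior P(H) ≈ 0.1609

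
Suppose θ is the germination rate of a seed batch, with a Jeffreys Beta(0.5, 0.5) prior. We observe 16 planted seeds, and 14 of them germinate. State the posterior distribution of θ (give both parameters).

Observing 14 successes and 2 failures updates Beta(0.5, 0.5) by adding the success and failure counts to the two shape parameters: α = 0.5+14 = 14.5, β = 0.5+2 = 2.5.

Posterior: Beta(14.5, 2.5)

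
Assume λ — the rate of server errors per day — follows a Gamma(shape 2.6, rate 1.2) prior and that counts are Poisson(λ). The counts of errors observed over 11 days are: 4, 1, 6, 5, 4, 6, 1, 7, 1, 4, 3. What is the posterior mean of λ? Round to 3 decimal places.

Posterior mean ≈ 3.656

Total count ∑xᵢ = 42 over n = 11 days.
Gamma is conjugate to the Poisson likelihood: posterior is Gamma(shape = 2.6+42 = 44.6, rate = 1.2+11 = 12.2).
Posterior mean = shape/rate = 44.6/12.2 = 3.656.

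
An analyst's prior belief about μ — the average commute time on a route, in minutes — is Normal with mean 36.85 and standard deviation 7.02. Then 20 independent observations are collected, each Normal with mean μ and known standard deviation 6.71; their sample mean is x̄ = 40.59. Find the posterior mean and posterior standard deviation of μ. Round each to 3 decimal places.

Posterior mean ≈ 40.427; posterior SD ≈ 1.467

With known σ, the Normal prior is conjugate. Weight on the data is w = (n/σ²)/(n/σ² + 1/τ₀²) = 0.444207/(0.444207+0.0202920) = 0.95631.
Posterior mean = w·x̄ + (1−w)·μ₀ = 0.95631·40.59 + 0.043686·36.85 = 40.427. Posterior variance = 1/(0.444207+0.0202920) = 2.15286, so SD = 1.467.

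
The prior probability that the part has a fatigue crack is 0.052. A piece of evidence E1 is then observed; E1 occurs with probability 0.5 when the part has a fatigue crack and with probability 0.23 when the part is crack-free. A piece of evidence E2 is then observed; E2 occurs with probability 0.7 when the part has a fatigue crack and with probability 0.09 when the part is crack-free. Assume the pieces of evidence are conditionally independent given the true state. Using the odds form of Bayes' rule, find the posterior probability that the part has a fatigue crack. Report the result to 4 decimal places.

Prior odds = 0.052/(1−0.052) = 0.054852. In log-odds, ln(0.054852) = -2.9031.
Add log likelihood ratios: ln(2.1739) + ln(7.7778) = 2.8278.
Posterior log-odds = -0.075311, so posterior odds = exp(-0.075311) = 0.92745. Converting, P(H|E) = 0.92745/1.9275 = 0.4812.

Posterior probability ≈ 0.4812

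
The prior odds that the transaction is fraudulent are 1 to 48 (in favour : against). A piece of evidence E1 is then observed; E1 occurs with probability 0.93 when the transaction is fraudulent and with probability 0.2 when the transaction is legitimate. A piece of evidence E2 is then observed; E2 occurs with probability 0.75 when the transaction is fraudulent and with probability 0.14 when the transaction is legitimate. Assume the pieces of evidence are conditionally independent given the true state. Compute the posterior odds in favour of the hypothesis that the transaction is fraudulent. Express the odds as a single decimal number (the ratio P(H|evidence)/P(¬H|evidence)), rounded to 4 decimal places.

Prior odds = 1/48 = 0.020833. In log-odds, ln(0.020833) = -3.8712.
Add log likelihood ratios: ln(4.6500) + ln(5.3571) = 3.2153.
Posterior log-odds = -0.65590, so posterior odds = exp(-0.65590) = 0.51897.

Posterior odds ≈ 0.5190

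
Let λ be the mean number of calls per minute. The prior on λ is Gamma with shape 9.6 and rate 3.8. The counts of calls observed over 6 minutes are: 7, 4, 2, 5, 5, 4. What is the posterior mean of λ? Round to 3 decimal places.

Total count ∑xᵢ = 27 over n = 6 minutes.
Gamma is conjugate to the Poisson likelihood: posterior is Gamma(shape = 9.6+27 = 36.6, rate = 3.8+6 = 9.8).
Posterior mean = shape/rate = 36.6/9.8 = 3.735.

Posterior mean ≈ 3.735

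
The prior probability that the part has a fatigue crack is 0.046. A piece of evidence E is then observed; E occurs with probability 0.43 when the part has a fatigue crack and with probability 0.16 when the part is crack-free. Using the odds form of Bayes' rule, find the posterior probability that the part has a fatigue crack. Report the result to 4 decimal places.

Prior odds = 0.046/(1−0.046) = 0.048218.
Likelihood ratio for E = 0.43/0.16 = 2.6875.
Posterior odds = prior odds × LR = 0.12959.
Posterior probability = odds/(1+odds) = 0.12959/1.1296 = 0.1147.

Posterior probability ≈ 0.1147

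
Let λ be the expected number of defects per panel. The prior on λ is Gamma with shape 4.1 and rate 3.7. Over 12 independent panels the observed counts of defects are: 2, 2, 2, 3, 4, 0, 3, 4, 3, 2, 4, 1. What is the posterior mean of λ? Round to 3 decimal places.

Total count ∑xᵢ = 30 over n = 12 panels.
Gamma is conjugate to the Poisson likelihood: posterior is Gamma(shape = 4.1+30 = 34.1, rate = 3.7+12 = 15.7).
Posterior mean = shape/rate = 34.1/15.7 = 2.172.

Posterior mean ≈ 2.172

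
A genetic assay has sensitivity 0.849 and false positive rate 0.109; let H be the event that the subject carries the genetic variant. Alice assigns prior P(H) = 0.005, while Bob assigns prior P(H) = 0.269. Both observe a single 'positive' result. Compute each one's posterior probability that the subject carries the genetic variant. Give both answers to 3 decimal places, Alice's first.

Alice: 0.038; Bob: 0.741

The likelihood ratio for a 'positive' result is 0.849/0.109 = 7.7890.
Alice: prior odds 0.005/0.995 = 0.0050251; posterior odds 0.039141; posterior probability 0.038.
Bob: prior odds 0.269/0.731 = 0.36799; posterior odds 2.8663; posterior probability 0.741.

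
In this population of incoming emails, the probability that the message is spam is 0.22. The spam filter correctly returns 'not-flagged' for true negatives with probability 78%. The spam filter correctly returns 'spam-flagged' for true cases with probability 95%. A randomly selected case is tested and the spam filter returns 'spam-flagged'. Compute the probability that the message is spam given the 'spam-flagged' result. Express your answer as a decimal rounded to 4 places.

P(H | E) ≈ 0.5491

Let H be the event that the message is spam. P(H) = 0.22, so P(¬H) = 0.78. With E the 'spam-flagged' result, P(E|H) = 0.95 and P(E|¬H) = 0.22.
P(E) = 0.95·0.22 + 0.22·0.78 = 0.20900 + 0.17160 = 0.38060.
By Bayes' theorem, P(H|E) = 0.20900 / 0.38060 = 0.5491.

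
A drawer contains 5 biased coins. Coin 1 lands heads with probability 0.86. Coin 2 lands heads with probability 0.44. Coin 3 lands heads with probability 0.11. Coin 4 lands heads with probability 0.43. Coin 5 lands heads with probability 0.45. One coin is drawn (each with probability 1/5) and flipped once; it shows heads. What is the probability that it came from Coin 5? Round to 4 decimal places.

Tabulate prior·likelihood by source: [1] prior 0.2, lik 0.86, product 0.1720; [2] prior 0.2, lik 0.44, product 0.08800; [3] prior 0.2, lik 0.11, product 0.02200; [4] prior 0.2, lik 0.43, product 0.08600; [5] prior 0.2, lik 0.45, product 0.09000.
Normalizing constant = 0.45800; the posterior for Coin 5 is its product over the sum, 0.09000/0.45800 = 0.1965.

Posterior probability ≈ 0.1965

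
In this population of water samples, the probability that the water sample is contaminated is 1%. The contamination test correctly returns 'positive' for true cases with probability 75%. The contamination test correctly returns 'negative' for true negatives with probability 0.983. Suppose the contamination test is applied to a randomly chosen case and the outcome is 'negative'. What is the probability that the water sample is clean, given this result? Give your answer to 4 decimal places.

P(¬H | E) ≈ 0.9974

Write H for 'the water sample is contaminated'. Prior odds H:¬H = 0.01/0.99 = 0.010101. For the 'negative' outcome, the likelihood ratio is 0.25/0.983 = 0.25432.
Posterior odds = 0.010101 × 0.25432 = 0.0025689, so P(H|E) = 0.0025689/(1+0.0025689) = 0.0026. Then P(¬H|E) = 1 − 0.0026 = 0.9974.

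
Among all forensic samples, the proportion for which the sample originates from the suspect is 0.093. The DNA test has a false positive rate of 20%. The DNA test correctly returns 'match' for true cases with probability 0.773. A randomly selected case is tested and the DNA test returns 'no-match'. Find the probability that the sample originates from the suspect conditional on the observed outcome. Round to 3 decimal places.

Let H be the event that the sample originates from the suspect. P(H) = 0.093, so P(¬H) = 0.907. With E the 'no-match' result, P(E|H) = 0.227 and P(E|¬H) = 0.8.
P(E) = 0.227·0.093 + 0.8·0.907 = 0.021111 + 0.72560 = 0.74671.
By Bayes' theorem, P(H|E) = 0.021111 / 0.74671 = 0.028.

P(H | E) ≈ 0.028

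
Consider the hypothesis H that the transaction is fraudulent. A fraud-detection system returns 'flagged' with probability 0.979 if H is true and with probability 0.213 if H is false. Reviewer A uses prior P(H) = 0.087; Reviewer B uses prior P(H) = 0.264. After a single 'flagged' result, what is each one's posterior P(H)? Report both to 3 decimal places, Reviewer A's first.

Reviewer A: 0.305; Reviewer B: 0.622

The likelihood ratio for a 'flagged' result is 0.979/0.213 = 4.5962.
Reviewer A: prior odds 0.087/0.913 = 0.095290; posterior odds 0.43798; posterior probability 0.305.
Reviewer B: prior odds 0.264/0.736 = 0.35870; posterior odds 1.6487; posterior probability 0.622.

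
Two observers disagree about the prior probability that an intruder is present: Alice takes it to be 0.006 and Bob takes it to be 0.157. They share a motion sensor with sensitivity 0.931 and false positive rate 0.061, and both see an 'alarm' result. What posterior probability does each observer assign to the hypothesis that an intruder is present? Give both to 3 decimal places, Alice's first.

P('+'|H) = 0.931, P('+'|¬H) = 0.061.
Alice: numerator 0.931·0.006 = 0.0055860; evidence = 0.0055860+0.061·0.994 = 0.066220; posterior = 0.084.
Bob: numerator 0.931·0.157 = 0.14617; evidence = 0.14617+0.061·0.843 = 0.19759; posterior = 0.740.

Alice: 0.084; Bob: 0.740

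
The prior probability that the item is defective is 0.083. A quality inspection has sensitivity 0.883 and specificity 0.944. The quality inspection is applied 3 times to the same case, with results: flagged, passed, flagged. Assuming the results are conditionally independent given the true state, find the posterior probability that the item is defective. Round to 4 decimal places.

Let H be the event that the item is defective; start with P(H) = 0.083. P('flagged'|H) = 0.883, P('flagged'|¬H) = 0.056.
Update on result 1 ('flagged'): P(H) ← 0.883·0.0830 / (0.883·0.0830 + 0.056·0.9170) = 0.073289/0.12464 = 0.5880.
Update on result 2 ('passed'): P(H) ← 0.117·0.5880 / (0.117·0.5880 + 0.944·0.4120) = 0.068796/0.45772 = 0.1503.
Update on result 3 ('flagged'): P(H) ← 0.883·0.1503 / (0.883·0.1503 + 0.056·0.8497) = 0.13272/0.18030 = 0.7361.

Posterior P(H) ≈ 0.7361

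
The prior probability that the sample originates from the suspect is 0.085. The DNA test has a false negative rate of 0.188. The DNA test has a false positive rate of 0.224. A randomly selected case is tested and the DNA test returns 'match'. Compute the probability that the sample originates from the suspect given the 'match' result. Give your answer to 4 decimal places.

P(H | E) ≈ 0.2519

Let H be the event that the sample originates from the suspect. P(H) = 0.085, so P(¬H) = 0.915. With E the 'match' result, P(E|H) = 0.812 and P(E|¬H) = 0.224.
P(E) = 0.812·0.085 + 0.224·0.915 = 0.069020 + 0.20496 = 0.27398.
By Bayes' theorem, P(H|E) = 0.069020 / 0.27398 = 0.2519.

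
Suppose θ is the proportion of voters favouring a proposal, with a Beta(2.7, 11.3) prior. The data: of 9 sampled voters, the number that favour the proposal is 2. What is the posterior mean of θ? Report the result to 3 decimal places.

Posterior mean ≈ 0.204

The binomial likelihood is conjugate to the Beta prior: with 2 successes and 7 failures, the posterior is Beta(2.7+2, 11.3+7) = Beta(4.7, 18.3).
Posterior mean = α/(α+β) = 4.7/23 = 0.204.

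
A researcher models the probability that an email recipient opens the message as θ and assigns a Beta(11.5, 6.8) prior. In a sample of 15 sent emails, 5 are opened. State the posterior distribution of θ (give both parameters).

Observing 5 successes and 10 failures updates Beta(11.5, 6.8) by adding the success and failure counts to the two shape parameters: α = 11.5+5 = 16.5, β = 6.8+10 = 16.8.

Posterior: Beta(16.5, 16.8)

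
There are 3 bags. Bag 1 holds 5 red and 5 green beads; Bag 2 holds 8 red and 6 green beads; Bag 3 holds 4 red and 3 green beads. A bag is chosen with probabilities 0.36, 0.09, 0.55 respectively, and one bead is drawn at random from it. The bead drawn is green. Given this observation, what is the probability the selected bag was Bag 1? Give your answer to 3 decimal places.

Posterior probability ≈ 0.396

Tabulate prior·likelihood by source: [1] prior 0.36, lik 0.5, product 0.1800; [2] prior 0.09, lik 0.4286, product 0.03857; [3] prior 0.55, lik 0.4286, product 0.2357.
Normalizing constant = 0.45429; the posterior for Bag 1 is its product over the sum, 0.1800/0.45429 = 0.396.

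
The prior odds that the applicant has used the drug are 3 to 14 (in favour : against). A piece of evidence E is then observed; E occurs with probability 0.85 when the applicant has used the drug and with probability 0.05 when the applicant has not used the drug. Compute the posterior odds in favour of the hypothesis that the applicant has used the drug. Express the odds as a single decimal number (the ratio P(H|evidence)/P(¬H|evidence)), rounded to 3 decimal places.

Prior odds = 3/14 = 0.21429. In log-odds, ln(0.21429) = -1.5404.
Add log likelihood ratio: ln(17.000) = 2.8332.
Posterior log-odds = 1.2928, so posterior odds = exp(1.2928) = 3.6429.

Posterior odds ≈ 3.643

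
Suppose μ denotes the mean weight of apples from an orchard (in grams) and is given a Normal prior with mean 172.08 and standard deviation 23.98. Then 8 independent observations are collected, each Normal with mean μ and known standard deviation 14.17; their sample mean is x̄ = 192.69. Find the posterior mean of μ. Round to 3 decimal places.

With known σ, the Normal prior is conjugate. Weight on the data is w = (n/σ²)/(n/σ² + 1/τ₀²) = 0.0398428/(0.0398428+0.00173901) = 0.95818.
Posterior mean = w·x̄ + (1−w)·μ₀ = 0.95818·192.69 + 0.041821·172.08 = 191.828.

Posterior mean ≈ 191.828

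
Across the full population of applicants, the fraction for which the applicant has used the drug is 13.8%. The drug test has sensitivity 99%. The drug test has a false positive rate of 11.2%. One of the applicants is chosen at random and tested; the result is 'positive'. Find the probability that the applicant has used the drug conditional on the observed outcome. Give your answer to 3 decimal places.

Let H be the event that the applicant has used the drug. P(H) = 0.138, so P(¬H) = 0.862. With E the 'positive' result, P(E|H) = 0.99 and P(E|¬H) = 0.112.
P(E) = 0.99·0.138 + 0.112·0.862 = 0.13662 + 0.096544 = 0.23316.
By Bayes' theorem, P(H|E) = 0.13662 / 0.23316 = 0.586.

P(H | E) ≈ 0.586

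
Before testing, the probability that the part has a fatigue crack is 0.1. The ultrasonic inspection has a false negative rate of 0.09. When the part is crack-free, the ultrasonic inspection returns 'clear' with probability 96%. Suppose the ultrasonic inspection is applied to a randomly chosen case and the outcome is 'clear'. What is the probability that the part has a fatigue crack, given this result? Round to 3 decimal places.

P(H | E) ≈ 0.010

Let H be the event that the part has a fatigue crack. P(H) = 0.1, so P(¬H) = 0.9. With E the 'clear' result, P(E|H) = 0.09 and P(E|¬H) = 0.96.
P(E) = 0.09·0.1 + 0.96·0.9 = 0.0090000 + 0.86400 = 0.87300.
By Bayes' theorem, P(H|E) = 0.0090000 / 0.87300 = 0.010.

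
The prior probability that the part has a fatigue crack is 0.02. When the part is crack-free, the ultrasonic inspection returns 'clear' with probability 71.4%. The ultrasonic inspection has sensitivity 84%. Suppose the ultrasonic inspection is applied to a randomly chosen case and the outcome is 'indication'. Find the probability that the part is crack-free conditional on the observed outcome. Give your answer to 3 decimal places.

P(¬H | E) ≈ 0.943

Let H be the event that the part has a fatigue crack. P(H) = 0.02, so P(¬H) = 0.98. With E the 'indication' result, P(E|H) = 0.84 and P(E|¬H) = 0.286.
P(E) = 0.84·0.02 + 0.286·0.98 = 0.016800 + 0.28028 = 0.29708.
By Bayes' theorem, P(H|E) = 0.016800 / 0.29708 = 0.057. Hence P(¬H|E) = 1 − 0.057 = 0.943.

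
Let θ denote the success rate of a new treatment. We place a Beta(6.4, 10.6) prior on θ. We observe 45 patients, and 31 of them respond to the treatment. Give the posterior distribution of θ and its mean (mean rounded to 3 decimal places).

Posterior: Beta(37.4, 24.6); mean ≈ 0.603

Observing 31 successes and 14 failures updates Beta(6.4, 10.6) by adding the success and failure counts to the two shape parameters: α = 6.4+31 = 37.4, β = 10.6+14 = 24.6.
E[θ | data] = 37.4/(37.4+24.6) = 0.603.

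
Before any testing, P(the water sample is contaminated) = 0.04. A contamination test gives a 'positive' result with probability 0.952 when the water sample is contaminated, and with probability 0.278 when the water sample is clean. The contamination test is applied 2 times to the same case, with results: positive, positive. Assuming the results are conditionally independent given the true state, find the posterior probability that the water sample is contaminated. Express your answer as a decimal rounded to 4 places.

Let H be the event that the water sample is contaminated; start with P(H) = 0.04. P('positive'|H) = 0.952, P('positive'|¬H) = 0.278.
Update on result 1 ('positive'): P(H) ← 0.952·0.0400 / (0.952·0.0400 + 0.278·0.9600) = 0.038080/0.30496 = 0.1249.
Update on result 2 ('positive'): P(H) ← 0.952·0.1249 / (0.952·0.1249 + 0.278·0.8751) = 0.11888/0.36216 = 0.3282.

Posterior P(H) ≈ 0.3282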